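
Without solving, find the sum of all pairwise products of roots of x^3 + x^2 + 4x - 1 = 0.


By Vieta's formulas for x^3 + bx^2 + cx + d = 0:
  r1 + r2 + r3 = -b/a = -1
  r1*r2 + r1*r3 + r2*r3 = c/a = 4
  r1*r2*r3 = -d/a = 1


Sum of pairwise products = 4


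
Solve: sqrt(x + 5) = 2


Square both sides: x + 5 = 2^2 = 4
x = 4 - 5 = -1
x = -1
Check: sqrt(1*(-1) + 5) = sqrt(4) = 2 ✓

x = -1


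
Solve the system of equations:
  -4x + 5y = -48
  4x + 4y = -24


Using Cramer's rule:
Determinant D = (-4)(4) - (4)(5) = -16 - 20 = -36
Dx = (-48)(4) - (-24)(5) = -192 + 120 = -72
Dy = (-4)(-24) - (4)(-48) = 96 + 192 = 288
x = Dx/D = -72/-36 = 2
y = Dy/D = 288/-36 = -8

x = 2, y = -8


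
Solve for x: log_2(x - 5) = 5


Convert to exponential form: x - 5 = 2^5 = 32
x = 32 + 5 = 37
Check: log_2(37 - 5) = log_2(32) = log_2(32) = 5 ✓

x = 37


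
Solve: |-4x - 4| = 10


An absolute value equation |expr| = 10 gives two cases:
Case 1: -4x - 4 = 10
  -4x = 14, so x = -7/2
Case 2: -4x - 4 = -10
  -4x = -6, so x = 3/2

x = -7/2, x = 3/2


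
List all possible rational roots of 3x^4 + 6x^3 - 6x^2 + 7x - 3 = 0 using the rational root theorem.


Rational root theorem: possible roots are ±p/q where:
  p divides the constant term (-3): p ∈ {1, 3}
  q divides the leading coefficient (3): q ∈ {1, 3}

All possible rational roots: -3, -1, -1/3, 1/3, 1, 3

-3, -1, -1/3, 1/3, 1, 3


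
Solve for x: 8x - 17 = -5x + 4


Starting with: 8x - 17 = -5x + 4
Move all x terms to left: (8 + 5)x = 4 + 17
Simplify: 13x = 21
Divide both sides by 13: x = 21/13

x = 21/13


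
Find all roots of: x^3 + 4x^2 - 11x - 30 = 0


Let p(x) = x^3 + 4x^2 - 11x - 30. By the rational root theorem (leading coefficient 1), any rational root is an integer divisor of 30: try ±1, ±2, ... in turn.
Test x = 1: value = -36 ≠ 0.
Test x = -1: value = -16 ≠ 0.
Test x = 2: value = -28 ≠ 0.
Test x = -2: value = 0 ✓, so (x + 2) is a factor.
Synthetic division by (x + 2): bring down 1; 1(-2) + 4 = 2; 2(-2) - 11 = -15; (-15)(-2) - 30 = 0 → quotient x^2 + 2x - 15, remainder 0.
Solve the quadratic x^2 + 2x - 15 = 0: discriminant = 2^2 - 4(1)(-15) = 4 + 60 = 64.
sqrt(64) = 8, so x = (-2 ± 8)/2: x = 3 or x = -5.
Collecting all roots found:

x = -5, x = -2, x = 3


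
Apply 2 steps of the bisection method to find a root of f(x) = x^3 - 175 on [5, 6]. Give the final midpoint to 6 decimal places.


f(x) = x^3 - 175
f(5) = -50 < 0
f(6) = 41 > 0

Step 1: midpoint = (5.000000 + 6.000000)/2 = 5.500000
  f(5.500000) = -8.625000
  f(mid) < 0, so root is in [5.500000, 6.000000]

Step 2: midpoint = (5.500000 + 6.000000)/2 = 5.750000
  f(5.750000) = 15.109375
  f(mid) > 0, so root is in [5.500000, 5.750000]

midpoint = 5.750000


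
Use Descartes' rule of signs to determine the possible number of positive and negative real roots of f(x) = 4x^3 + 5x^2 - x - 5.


Descartes' rule of signs:

For positive roots, count sign changes in f(x) = 4x^3 + 5x^2 - x - 5:
Signs of coefficients: +, +, -, -
Number of sign changes: 1
Possible positive real roots: 1

For negative roots, examine f(-x) = -4x^3 + 5x^2 + x - 5:
Signs of coefficients: -, +, +, -
Number of sign changes: 2
Possible negative real roots: 2, 0

Positive roots: 1; Negative roots: 2 or 0


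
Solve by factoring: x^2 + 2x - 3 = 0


We need two numbers that multiply to -3 and add to 2.
Those numbers are -1 and 3 (since (-1) * 3 = -3 and (-1) + 3 = 2).
So x^2 + 2x - 3 = (x - 1)(x + 3) = 0
Setting each factor to zero: x = 1 or x = -3

x = -3, x = 1


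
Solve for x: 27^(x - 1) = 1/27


Express both sides with the same base.
1/27 = 27^(-1)
Since the bases match, equate exponents: x - 1 = -1
So x = -1 - (-1) = 0

x = 0


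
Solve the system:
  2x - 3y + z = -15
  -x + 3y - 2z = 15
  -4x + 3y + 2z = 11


Using Cramer's rule. Expand each determinant along the first row.
D  = 2*[3*2 - (-2)*3] - (-3)*[(-1)*2 - (-2)*(-4)] + 1*[(-1)*3 - 3*(-4)]
  = 2*(12) - (-3)*(-10) + 1*(9) = 3
Dx = (-15)*[3*2 - (-2)*3] - (-3)*[15*2 - (-2)*11] + 1*[15*3 - 3*11]
  = (-15)*(12) - (-3)*(52) + 1*(12) = -12
Dy = 2*[15*2 - (-2)*11] - (-15)*[(-1)*2 - (-2)*(-4)] + 1*[(-1)*11 - 15*(-4)]
  = 2*(52) - (-15)*(-10) + 1*(49) = 3
Dz = 2*[3*11 - 15*3] - (-3)*[(-1)*11 - 15*(-4)] + (-15)*[(-1)*3 - 3*(-4)]
  = 2*(-12) - (-3)*(49) + (-15)*(9) = -12
x = Dx/D = -12/3 = -4, y = Dy/D = 3/3 = 1, z = Dz/D = -12/3 = -4
Check eq1: (2)(-4) + (-3)(1) + (1)(-4) = -15 = -15 ✓
Check eq2: (-1)(-4) + (3)(1) + (-2)(-4) = 15 = 15 ✓
Check eq3: (-4)(-4) + (3)(1) + (2)(-4) = 11 = 11 ✓

x = -4, y = 1, z = -4


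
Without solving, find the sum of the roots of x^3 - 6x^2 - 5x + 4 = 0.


By Vieta's formulas for x^3 + bx^2 + cx + d = 0:
  r1 + r2 + r3 = -b/a = 6
  r1*r2 + r1*r3 + r2*r3 = c/a = -5
  r1*r2*r3 = -d/a = -4


Sum = 6


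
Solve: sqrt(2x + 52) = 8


Square both sides: 2x + 52 = 8^2 = 64
2x = 64 - 52 = 12
x = 6
Check: sqrt(2*6 + 52) = sqrt(64) = 8 ✓

x = 6


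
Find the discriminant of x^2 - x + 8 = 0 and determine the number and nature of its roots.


For ax^2 + bx + c = 0, discriminant D = b^2 - 4ac
Here a = 1, b = -1, c = 8
D = (-1)^2 - 4(1)(8) = 1 - 32 = -31

D = -31 < 0
The equation has no real roots (2 complex conjugate roots).

Discriminant = -31, no real roots (2 complex conjugate roots)


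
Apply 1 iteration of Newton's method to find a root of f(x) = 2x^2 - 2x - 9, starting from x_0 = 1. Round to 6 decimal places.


Newton's method: x_(n+1) = x_n - f(x_n)/f'(x_n)
f(x) = 2x^2 - 2x - 9
f'(x) = 4x - 2

Iteration 1:
  f(1.000000) = -9.000000
  f'(1.000000) = 2.000000
  x_1 = 1.000000 - (-9.000000)/(2.000000) = 5.500000

x_1 = 5.500000


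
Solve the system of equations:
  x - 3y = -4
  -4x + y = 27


Using Cramer's rule:
Determinant D = (1)(1) - (-4)(-3) = 1 - 12 = -11
Dx = (-4)(1) - (27)(-3) = -4 + 81 = 77
Dy = (1)(27) - (-4)(-4) = 27 - 16 = 11
x = Dx/D = 77/-11 = -7
y = Dy/D = 11/-11 = -1

x = -7, y = -1


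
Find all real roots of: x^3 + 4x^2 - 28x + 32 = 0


Let p(x) = x^3 + 4x^2 - 28x + 32. By the rational root theorem (leading coefficient 1), any rational root is an integer divisor of 32: try ±1, ±2, ... in turn.
Test x = 1: value = 9 ≠ 0.
Test x = -1: value = 63 ≠ 0.
Test x = 2: value = 0 ✓, so (x - 2) is a factor.
Synthetic division by (x - 2): bring down 1; 1(2) + 4 = 6; 6(2) - 28 = -16; (-16)(2) + 32 = 0 → quotient x^2 + 6x - 16, remainder 0.
Solve the quadratic x^2 + 6x - 16 = 0: discriminant = 6^2 - 4(1)(-16) = 36 + 64 = 100.
sqrt(100) = 10, so x = (-6 ± 10)/2: x = 2 or x = -8.

x = -8, x = 2 (multiplicity 2)


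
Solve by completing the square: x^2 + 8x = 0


Start: x^2 + 8x + 0 = 0
Move constant: x^2 + 8x = 0
Half of 8 is 4, squared is 16
Add 16 to both sides: x^2 + 8x + 16 = 16
(x + 4)^2 = 16
x + 4 = ±4
x = -4 + 4 = 0 or x = -4 - 4 = -8

x = -8, x = 0


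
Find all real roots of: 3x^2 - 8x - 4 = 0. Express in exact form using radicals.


Using the quadratic formula: x = (-b ± sqrt(b^2 - 4ac)) / (2a)
Here a = 3, b = -8, c = -4
Discriminant = b^2 - 4ac = (-8)^2 - 4(3)(-4) = 64 + 48 = 112
Since discriminant = 112 > 0, there are two real roots.
x = (8 ± 4*sqrt(7)) / 6
Simplifying: x = (4 ± 2*sqrt(7)) / 3
Numerically: x ≈ 3.0972 or x ≈ -0.4305

x = (4 + 2*sqrt(7)) / 3 or x = (4 - 2*sqrt(7)) / 3


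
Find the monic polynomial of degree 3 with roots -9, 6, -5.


A monic polynomial with roots -9, 6, -5 is:
p(x) = (x + 9)(x - 6)(x + 5)
After multiplying by (x + 9): x + 9
After multiplying by (x - 6): x^2 + 3x - 54
After multiplying by (x + 5): x^3 + 8x^2 - 39x - 270

x^3 + 8x^2 - 39x - 270


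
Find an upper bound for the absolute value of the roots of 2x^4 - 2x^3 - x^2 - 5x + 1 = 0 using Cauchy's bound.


Cauchy's bound: all roots r satisfy |r| <= 1 + max(|a_i/a_n|) for i = 0,...,n-1
where a_n is the leading coefficient.

Coefficients: [2, -2, -1, -5, 1]
Leading coefficient a_n = 2
Ratios |a_i/a_n|: 1, 1/2, 5/2, 1/2
Maximum ratio: 5/2
Cauchy's bound: |r| <= 1 + 5/2 = 7/2

Upper bound = 7/2


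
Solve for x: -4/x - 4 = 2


Subtract -4 from both sides: -4/x = 6
Multiply both sides by x: -4 = 6 * x
Divide by 6: x = -2/3

x = -2/3


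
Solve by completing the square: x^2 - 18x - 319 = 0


Start: x^2 - 18x - 319 = 0
Move constant: x^2 - 18x = 319
Half of -18 is -9, squared is 81
Add 81 to both sides: x^2 - 18x + 81 = 400
(x - 9)^2 = 400
x - 9 = ±20
x = 9 + 20 = 29 or x = 9 - 20 = -11

x = -11, x = 29


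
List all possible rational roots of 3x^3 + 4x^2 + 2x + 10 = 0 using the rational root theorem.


Rational root theorem: possible roots are ±p/q where:
  p divides the constant term (10): p ∈ {1, 2, 5, 10}
  q divides the leading coefficient (3): q ∈ {1, 3}

All possible rational roots: -10, -5, -10/3, -2, -5/3, -1, -2/3, -1/3, 1/3, 2/3, 1, 5/3, 2, 10/3, 5, 10

-10, -5, -10/3, -2, -5/3, -1, -2/3, -1/3, 1/3, 2/3, 1, 5/3, 2, 10/3, 5, 10


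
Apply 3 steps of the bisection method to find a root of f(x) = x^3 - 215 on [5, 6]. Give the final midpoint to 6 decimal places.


f(x) = x^3 - 215
f(5) = -90 < 0
f(6) = 1 > 0

Step 1: midpoint = (5.000000 + 6.000000)/2 = 5.500000
  f(5.500000) = -48.625000
  f(mid) < 0, so root is in [5.500000, 6.000000]

Step 2: midpoint = (5.500000 + 6.000000)/2 = 5.750000
  f(5.750000) = -24.890625
  f(mid) < 0, so root is in [5.750000, 6.000000]

Step 3: midpoint = (5.750000 + 6.000000)/2 = 5.875000
  f(5.875000) = -12.220703
  f(mid) < 0, so root is in [5.875000, 6.000000]

midpoint = 5.875000


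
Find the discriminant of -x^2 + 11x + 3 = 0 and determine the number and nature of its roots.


For ax^2 + bx + c = 0, discriminant D = b^2 - 4ac
Here a = -1, b = 11, c = 3
D = (11)^2 - 4(-1)(3) = 121 + 12 = 133

D = 133 > 0 but not a perfect square
The equation has 2 distinct real irrational roots.

Discriminant = 133, 2 distinct real irrational roots


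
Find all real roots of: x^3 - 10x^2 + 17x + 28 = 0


Let p(x) = x^3 - 10x^2 + 17x + 28. By the rational root theorem (leading coefficient 1), any rational root is an integer divisor of 28: try ±1, ±2, ... in turn.
Test x = 1: value = 36 ≠ 0.
Test x = -1: value = 0 ✓, so (x + 1) is a factor.
Synthetic division by (x + 1): bring down 1; 1(-1) - 10 = -11; (-11)(-1) + 17 = 28; 28(-1) + 28 = 0 → quotient x^2 - 11x + 28, remainder 0.
Solve the quadratic x^2 - 11x + 28 = 0: discriminant = (-11)^2 - 4(1)(28) = 121 - 112 = 9.
sqrt(9) = 3, so x = (11 ± 3)/2: x = 7 or x = 4.

x = -1, x = 4, x = 7


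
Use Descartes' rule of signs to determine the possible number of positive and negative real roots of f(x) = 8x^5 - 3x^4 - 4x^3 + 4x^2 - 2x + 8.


Descartes' rule of signs:

For positive roots, count sign changes in f(x) = 8x^5 - 3x^4 - 4x^3 + 4x^2 - 2x + 8:
Signs of coefficients: +, -, -, +, -, +
Number of sign changes: 4
Possible positive real roots: 4, 2, 0

For negative roots, examine f(-x) = -8x^5 - 3x^4 + 4x^3 + 4x^2 + 2x + 8:
Signs of coefficients: -, -, +, +, +, +
Number of sign changes: 1
Possible negative real roots: 1

Positive roots: 4 or 2 or 0; Negative roots: 1


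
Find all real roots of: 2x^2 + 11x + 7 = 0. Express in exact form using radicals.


Using the quadratic formula: x = (-b ± sqrt(b^2 - 4ac)) / (2a)
Here a = 2, b = 11, c = 7
Discriminant = b^2 - 4ac = 11^2 - 4(2)(7) = 121 - 56 = 65
Since discriminant = 65 > 0, there are two real roots.
x = (-11 ± sqrt(65)) / 4
Numerically: x ≈ -0.7344 or x ≈ -4.7656

x = (-11 + sqrt(65)) / 4 or x = (-11 - sqrt(65)) / 4


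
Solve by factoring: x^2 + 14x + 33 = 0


We need two numbers that multiply to 33 and add to 14.
Those numbers are 11 and 3 (since 11 * 3 = 33 and 11 + 3 = 14).
So x^2 + 14x + 33 = (x + 11)(x + 3) = 0
Setting each factor to zero: x = -11 or x = -3

x = -11, x = -3


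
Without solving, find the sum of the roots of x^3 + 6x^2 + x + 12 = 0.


By Vieta's formulas for x^3 + bx^2 + cx + d = 0:
  r1 + r2 + r3 = -b/a = -6
  r1*r2 + r1*r3 + r2*r3 = c/a = 1
  r1*r2*r3 = -d/a = -12


Sum = -6


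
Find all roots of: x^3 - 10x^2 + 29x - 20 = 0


Let p(x) = x^3 - 10x^2 + 29x - 20. By the rational root theorem (leading coefficient 1), any rational root is an integer divisor of 20: try ±1, ±2, ... in turn.
Test x = 1: value = 0 ✓, so (x - 1) is a factor.
Synthetic division by (x - 1): bring down 1; 1(1) - 10 = -9; (-9)(1) + 29 = 20; 20(1) - 20 = 0 → quotient x^2 - 9x + 20, remainder 0.
Solve the quadratic x^2 - 9x + 20 = 0: discriminant = (-9)^2 - 4(1)(20) = 81 - 80 = 1.
sqrt(1) = 1, so x = (9 ± 1)/2: x = 5 or x = 4.
Collecting all roots found:

x = 1, x = 4, x = 5


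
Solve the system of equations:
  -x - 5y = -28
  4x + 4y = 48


Using Cramer's rule:
Determinant D = (-1)(4) - (4)(-5) = -4 + 20 = 16
Dx = (-28)(4) - (48)(-5) = -112 + 240 = 128
Dy = (-1)(48) - (4)(-28) = -48 + 112 = 64
x = Dx/D = 128/16 = 8
y = Dy/D = 64/16 = 4

x = 8, y = 4


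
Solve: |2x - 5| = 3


An absolute value equation |expr| = 3 gives two cases:
Case 1: 2x - 5 = 3
  2x = 8, so x = 4
Case 2: 2x - 5 = -3
  2x = 2, so x = 1

x = 1, x = 4


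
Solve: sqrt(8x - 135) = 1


Square both sides: 8x - 135 = 1^2 = 1
8x = 1 + 135 = 136
x = 17
Check: sqrt(8*17 - 135) = sqrt(1) = 1 ✓

x = 17


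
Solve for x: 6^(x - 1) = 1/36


Express both sides with the same base.
1/36 = 6^(-2)
Since the bases match, equate exponents: x - 1 = -2
So x = -2 - (-1) = -1

x = -1


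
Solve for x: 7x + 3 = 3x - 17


Starting with: 7x + 3 = 3x - 17
Move all x terms to left: (7 - 3)x = -17 - 3
Simplify: 4x = -20
Divide both sides by 4: x = -5

x = -5


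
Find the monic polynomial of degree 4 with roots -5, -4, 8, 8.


A monic polynomial with roots -5, -4, 8, 8 is:
p(x) = (x + 5)(x + 4)(x - 8)(x - 8)
After multiplying by (x + 5): x + 5
After multiplying by (x + 4): x^2 + 9x + 20
After multiplying by (x - 8): x^3 + x^2 - 52x - 160
After multiplying by (x - 8): x^4 - 7x^3 - 60x^2 + 256x + 1280

x^4 - 7x^3 - 60x^2 + 256x + 1280


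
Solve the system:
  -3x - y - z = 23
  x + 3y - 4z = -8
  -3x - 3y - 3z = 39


Using Cramer's rule. Expand each determinant along the first row.
D  = (-3)*[3*(-3) - (-4)*(-3)] - (-1)*[1*(-3) - (-4)*(-3)] + (-1)*[1*(-3) - 3*(-3)]
  = (-3)*(-21) - (-1)*(-15) + (-1)*(6) = 42
Dx = 23*[3*(-3) - (-4)*(-3)] - (-1)*[(-8)*(-3) - (-4)*39] + (-1)*[(-8)*(-3) - 3*39]
  = 23*(-21) - (-1)*(180) + (-1)*(-93) = -210
Dy = (-3)*[(-8)*(-3) - (-4)*39] - 23*[1*(-3) - (-4)*(-3)] + (-1)*[1*39 - (-8)*(-3)]
  = (-3)*(180) - 23*(-15) + (-1)*(15) = -210
Dz = (-3)*[3*39 - (-8)*(-3)] - (-1)*[1*39 - (-8)*(-3)] + 23*[1*(-3) - 3*(-3)]
  = (-3)*(93) - (-1)*(15) + 23*(6) = -126
x = Dx/D = -210/42 = -5, y = Dy/D = -210/42 = -5, z = Dz/D = -126/42 = -3
Check eq1: (-3)(-5) + (-1)(-5) + (-1)(-3) = 23 = 23 ✓
Check eq2: (1)(-5) + (3)(-5) + (-4)(-3) = -8 = -8 ✓
Check eq3: (-3)(-5) + (-3)(-5) + (-3)(-3) = 39 = 39 ✓

x = -5, y = -5, z = -3


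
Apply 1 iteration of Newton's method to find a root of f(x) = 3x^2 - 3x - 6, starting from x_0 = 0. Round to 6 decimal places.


Newton's method: x_(n+1) = x_n - f(x_n)/f'(x_n)
f(x) = 3x^2 - 3x - 6
f'(x) = 6x - 3

Iteration 1:
  f(0.000000) = -6.000000
  f'(0.000000) = -3.000000
  x_1 = 0.000000 - (-6.000000)/(-3.000000) = -2.000000

x_1 = -2.000000


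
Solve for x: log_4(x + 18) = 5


Convert to exponential form: x + 18 = 4^5 = 1024
x = 1024 - 18 = 1006
Check: log_4(1006 + 18) = log_4(1024) = log_4(1024) = 5 ✓

x = 1006


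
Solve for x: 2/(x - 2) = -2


Multiply both sides by (x - 2): 2 = -2(x - 2)
Distribute: 2 = -2x + 4
-2x = 2 - 4 = -2
x = 1

x = 1


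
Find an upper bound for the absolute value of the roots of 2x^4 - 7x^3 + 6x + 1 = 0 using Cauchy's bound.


Cauchy's bound: all roots r satisfy |r| <= 1 + max(|a_i/a_n|) for i = 0,...,n-1
where a_n is the leading coefficient.

Coefficients: [2, -7, 0, 6, 1]
Leading coefficient a_n = 2
Ratios |a_i/a_n|: 7/2, 0, 3, 1/2
Maximum ratio: 7/2
Cauchy's bound: |r| <= 1 + 7/2 = 9/2

Upper bound = 9/2


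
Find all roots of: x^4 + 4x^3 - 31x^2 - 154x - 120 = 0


Let p(x) = x^4 + 4x^3 - 31x^2 - 154x - 120. By the rational root theorem (leading coefficient 1), any rational root is an integer divisor of 120: try ±1, ±2, ... in turn.
Test x = 1: value = -300 ≠ 0.
Test x = -1: value = 0 ✓, so (x + 1) is a factor.
Synthetic division by (x + 1): bring down 1; 1(-1) + 4 = 3; 3(-1) - 31 = -34; (-34)(-1) - 154 = -120; (-120)(-1) - 120 = 0 → quotient x^3 + 3x^2 - 34x - 120, remainder 0.
Continue with the quotient x^3 + 3x^2 - 34x - 120 (candidates must divide 120; re-test x = -1 first in case it repeats).
Test x = -1: value = -84 ≠ 0.
Test x = 2: value = -168 ≠ 0.
Test x = -2: value = -48 ≠ 0.
Test x = 3: value = -168 ≠ 0.
Test x = -3: value = -18 ≠ 0.
Test x = 4: value = -144 ≠ 0.
Test x = -4: value = 0 ✓, so (x + 4) is a factor.
Synthetic division by (x + 4): bring down 1; 1(-4) + 3 = -1; (-1)(-4) - 34 = -30; (-30)(-4) - 120 = 0 → quotient x^2 - x - 30, remainder 0.
Solve the quadratic x^2 - x - 30 = 0: discriminant = (-1)^2 - 4(1)(-30) = 1 + 120 = 121.
sqrt(121) = 11, so x = (1 ± 11)/2: x = 6 or x = -5.
Collecting all roots found:

x = -5, x = -4, x = -1, x = 6


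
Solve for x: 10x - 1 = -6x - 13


Starting with: 10x - 1 = -6x - 13
Move all x terms to left: (10 + 6)x = -13 + 1
Simplify: 16x = -12
Divide both sides by 16: x = -3/4

x = -3/4


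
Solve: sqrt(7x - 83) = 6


Square both sides: 7x - 83 = 6^2 = 36
7x = 36 + 83 = 119
x = 17
Check: sqrt(7*17 - 83) = sqrt(36) = 6 ✓

x = 17


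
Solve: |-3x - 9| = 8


An absolute value equation |expr| = 8 gives two cases:
Case 1: -3x - 9 = 8
  -3x = 17, so x = -17/3
Case 2: -3x - 9 = -8
  -3x = 1, so x = -1/3

x = -17/3, x = -1/3


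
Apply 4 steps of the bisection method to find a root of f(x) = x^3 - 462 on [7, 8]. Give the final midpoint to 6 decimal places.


f(x) = x^3 - 462
f(7) = -119 < 0
f(8) = 50 > 0

Step 1: midpoint = (7.000000 + 8.000000)/2 = 7.500000
  f(7.500000) = -40.125000
  f(mid) < 0, so root is in [7.500000, 8.000000]

Step 2: midpoint = (7.500000 + 8.000000)/2 = 7.750000
  f(7.750000) = 3.484375
  f(mid) > 0, so root is in [7.500000, 7.750000]

Step 3: midpoint = (7.500000 + 7.750000)/2 = 7.625000
  f(7.625000) = -18.677734
  f(mid) < 0, so root is in [7.625000, 7.750000]

Step 4: midpoint = (7.625000 + 7.750000)/2 = 7.687500
  f(7.687500) = -7.686768
  f(mid) < 0, so root is in [7.687500, 7.750000]

midpoint = 7.687500


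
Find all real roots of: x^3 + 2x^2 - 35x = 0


The constant term is 0, so x = 0 is a root. Factor out x:
  x(x^2 + 2x - 35) = 0
Solve the quadratic x^2 + 2x - 35 = 0: discriminant = 2^2 - 4(1)(-35) = 4 + 140 = 144.
sqrt(144) = 12, so x = (-2 ± 12)/2: x = 5 or x = -7.

x = -7, x = 0, x = 5


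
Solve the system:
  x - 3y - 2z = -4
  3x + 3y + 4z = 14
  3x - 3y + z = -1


Using Cramer's rule. Expand each determinant along the first row.
D  = 1*[3*1 - 4*(-3)] - (-3)*[3*1 - 4*3] + (-2)*[3*(-3) - 3*3]
  = 1*(15) - (-3)*(-9) + (-2)*(-18) = 24
Dx = (-4)*[3*1 - 4*(-3)] - (-3)*[14*1 - 4*(-1)] + (-2)*[14*(-3) - 3*(-1)]
  = (-4)*(15) - (-3)*(18) + (-2)*(-39) = 72
Dy = 1*[14*1 - 4*(-1)] - (-4)*[3*1 - 4*3] + (-2)*[3*(-1) - 14*3]
  = 1*(18) - (-4)*(-9) + (-2)*(-45) = 72
Dz = 1*[3*(-1) - 14*(-3)] - (-3)*[3*(-1) - 14*3] + (-4)*[3*(-3) - 3*3]
  = 1*(39) - (-3)*(-45) + (-4)*(-18) = -24
x = Dx/D = 72/24 = 3, y = Dy/D = 72/24 = 3, z = Dz/D = -24/24 = -1
Check eq1: (1)(3) + (-3)(3) + (-2)(-1) = -4 = -4 ✓
Check eq2: (3)(3) + (3)(3) + (4)(-1) = 14 = 14 ✓
Check eq3: (3)(3) + (-3)(3) + (1)(-1) = -1 = -1 ✓

x = 3, y = 3, z = -1


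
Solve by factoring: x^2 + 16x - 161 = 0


We need two numbers that multiply to -161 and add to 16.
Those numbers are 23 and -7 (since 23 * (-7) = -161 and 23 + (-7) = 16).
So x^2 + 16x - 161 = (x + 23)(x - 7) = 0
Setting each factor to zero: x = -23 or x = 7

x = -23, x = 7


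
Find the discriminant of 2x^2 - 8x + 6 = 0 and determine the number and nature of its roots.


For ax^2 + bx + c = 0, discriminant D = b^2 - 4ac
Here a = 2, b = -8, c = 6
D = (-8)^2 - 4(2)(6) = 64 - 48 = 16

D = 16 > 0 and is a perfect square (sqrt = 4)
The equation has 2 distinct real rational roots.

Discriminant = 16, 2 distinct real rational roots


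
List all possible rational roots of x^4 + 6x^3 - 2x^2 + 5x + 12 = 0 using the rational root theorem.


Rational root theorem: possible roots are ±p/q where:
  p divides the constant term (12): p ∈ {1, 2, 3, 4, 6, 12}
  q divides the leading coefficient (1): q ∈ {1}

All possible rational roots: -12, -6, -4, -3, -2, -1, 1, 2, 3, 4, 6, 12

-12, -6, -4, -3, -2, -1, 1, 2, 3, 4, 6, 12


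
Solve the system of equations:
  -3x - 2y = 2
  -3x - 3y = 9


Using Cramer's rule:
Determinant D = (-3)(-3) - (-3)(-2) = 9 - 6 = 3
Dx = (2)(-3) - (9)(-2) = -6 + 18 = 12
Dy = (-3)(9) - (-3)(2) = -27 + 6 = -21
x = Dx/D = 12/3 = 4
y = Dy/D = -21/3 = -7

x = 4, y = -7


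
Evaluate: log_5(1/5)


We need the exponent such that 5^? = 1/5
5^(-1) = 1/5^1 = 1/5
Therefore log_5(1/5) = -1

-1


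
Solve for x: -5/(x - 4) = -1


Multiply both sides by (x - 4): -5 = -1(x - 4)
Distribute: -5 = -x + 4
-x = -5 - 4 = -9
x = 9

x = 9


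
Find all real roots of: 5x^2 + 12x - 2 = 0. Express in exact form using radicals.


Using the quadratic formula: x = (-b ± sqrt(b^2 - 4ac)) / (2a)
Here a = 5, b = 12, c = -2
Discriminant = b^2 - 4ac = 12^2 - 4(5)(-2) = 144 + 40 = 184
Since discriminant = 184 > 0, there are two real roots.
x = (-12 ± 2*sqrt(46)) / 10
Simplifying: x = (-6 ± sqrt(46)) / 5
Numerically: x ≈ 0.1565 or x ≈ -2.5565

x = (-6 + sqrt(46)) / 5 or x = (-6 - sqrt(46)) / 5


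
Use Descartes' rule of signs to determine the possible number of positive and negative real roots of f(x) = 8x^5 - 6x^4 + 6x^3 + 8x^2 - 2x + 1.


Descartes' rule of signs:

For positive roots, count sign changes in f(x) = 8x^5 - 6x^4 + 6x^3 + 8x^2 - 2x + 1:
Signs of coefficients: +, -, +, +, -, +
Number of sign changes: 4
Possible positive real roots: 4, 2, 0

For negative roots, examine f(-x) = -8x^5 - 6x^4 - 6x^3 + 8x^2 + 2x + 1:
Signs of coefficients: -, -, -, +, +, +
Number of sign changes: 1
Possible negative real roots: 1

Positive roots: 4 or 2 or 0; Negative roots: 1


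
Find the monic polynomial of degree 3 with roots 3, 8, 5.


A monic polynomial with roots 3, 8, 5 is:
p(x) = (x - 3)(x - 8)(x - 5)
After multiplying by (x - 3): x - 3
After multiplying by (x - 8): x^2 - 11x + 24
After multiplying by (x - 5): x^3 - 16x^2 + 79x - 120

x^3 - 16x^2 + 79x - 120


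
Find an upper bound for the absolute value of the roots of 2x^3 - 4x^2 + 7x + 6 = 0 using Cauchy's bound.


Cauchy's bound: all roots r satisfy |r| <= 1 + max(|a_i/a_n|) for i = 0,...,n-1
where a_n is the leading coefficient.

Coefficients: [2, -4, 7, 6]
Leading coefficient a_n = 2
Ratios |a_i/a_n|: 2, 7/2, 3
Maximum ratio: 7/2
Cauchy's bound: |r| <= 1 + 7/2 = 9/2

Upper bound = 9/2


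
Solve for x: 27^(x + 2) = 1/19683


Express both sides with the same base.
1/19683 = 27^(-3)
Since the bases match, equate exponents: x + 2 = -3
So x = -3 - (2) = -5

x = -5


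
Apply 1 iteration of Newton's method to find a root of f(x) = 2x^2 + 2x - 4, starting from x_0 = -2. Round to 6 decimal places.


Newton's method: x_(n+1) = x_n - f(x_n)/f'(x_n)
f(x) = 2x^2 + 2x - 4
f'(x) = 4x + 2

Iteration 1:
  f(-2.000000) = 0.000000
  f'(-2.000000) = -6.000000
  x_1 = -2.000000 - (0.000000)/(-6.000000) = -2.000000

x_1 = -2.000000


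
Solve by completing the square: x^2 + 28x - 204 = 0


Start: x^2 + 28x - 204 = 0
Move constant: x^2 + 28x = 204
Half of 28 is 14, squared is 196
Add 196 to both sides: x^2 + 28x + 196 = 400
(x + 14)^2 = 400
x + 14 = ±20
x = -14 + 20 = 6 or x = -14 - 20 = -34

x = -34, x = 6


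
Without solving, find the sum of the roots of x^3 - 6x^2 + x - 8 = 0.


By Vieta's formulas for x^3 + bx^2 + cx + d = 0:
  r1 + r2 + r3 = -b/a = 6
  r1*r2 + r1*r3 + r2*r3 = c/a = 1
  r1*r2*r3 = -d/a = 8


Sum = 6


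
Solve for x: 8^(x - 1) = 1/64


Express both sides with the same base.
1/64 = 8^(-2)
Since the bases match, equate exponents: x - 1 = -2
So x = -2 - (-1) = -1

x = -1


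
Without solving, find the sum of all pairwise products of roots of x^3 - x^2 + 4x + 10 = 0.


By Vieta's formulas for x^3 + bx^2 + cx + d = 0:
  r1 + r2 + r3 = -b/a = 1
  r1*r2 + r1*r3 + r2*r3 = c/a = 4
  r1*r2*r3 = -d/a = -10


Sum of pairwise products = 4


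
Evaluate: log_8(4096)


We need the exponent such that 8^? = 4096
8^4 = 4096
Therefore log_8(4096) = 4

4


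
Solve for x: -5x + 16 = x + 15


Starting with: -5x + 16 = x + 15
Move all x terms to left: (-5 - 1)x = 15 - 16
Simplify: -6x = -1
Divide both sides by -6: x = 1/6

x = 1/6


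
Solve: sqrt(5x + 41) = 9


Square both sides: 5x + 41 = 9^2 = 81
5x = 81 - 41 = 40
x = 8
Check: sqrt(5*8 + 41) = sqrt(81) = 9 ✓

x = 8


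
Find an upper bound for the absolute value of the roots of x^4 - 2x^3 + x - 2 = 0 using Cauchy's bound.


Cauchy's bound: all roots r satisfy |r| <= 1 + max(|a_i/a_n|) for i = 0,...,n-1
where a_n is the leading coefficient.

Coefficients: [1, -2, 0, 1, -2]
Leading coefficient a_n = 1
Ratios |a_i/a_n|: 2, 0, 1, 2
Maximum ratio: 2
Cauchy's bound: |r| <= 1 + 2 = 3

Upper bound = 3


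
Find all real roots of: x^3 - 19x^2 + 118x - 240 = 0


Let p(x) = x^3 - 19x^2 + 118x - 240. By the rational root theorem (leading coefficient 1), any rational root is an integer divisor of 240: try ±1, ±2, ... in turn.
Test x = 1: value = -140 ≠ 0.
Test x = -1: value = -378 ≠ 0.
Test x = 2: value = -72 ≠ 0.
Test x = -2: value = -560 ≠ 0.
Test x = 3: value = -30 ≠ 0.
Test x = -3: value = -792 ≠ 0.
Test x = 4: value = -8 ≠ 0.
Test x = -4: value = -1080 ≠ 0.
Test x = 5: value = 0 ✓, so (x - 5) is a factor.
Synthetic division by (x - 5): bring down 1; 1(5) - 19 = -14; (-14)(5) + 118 = 48; 48(5) - 240 = 0 → quotient x^2 - 14x + 48, remainder 0.
Solve the quadratic x^2 - 14x + 48 = 0: discriminant = (-14)^2 - 4(1)(48) = 196 - 192 = 4.
sqrt(4) = 2, so x = (14 ± 2)/2: x = 8 or x = 6.

x = 5, x = 6, x = 8


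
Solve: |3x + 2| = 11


An absolute value equation |expr| = 11 gives two cases:
Case 1: 3x + 2 = 11
  3x = 9, so x = 3
Case 2: 3x + 2 = -11
  3x = -13, so x = -13/3

x = -13/3, x = 3


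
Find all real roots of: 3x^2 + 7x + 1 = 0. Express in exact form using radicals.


Using the quadratic formula: x = (-b ± sqrt(b^2 - 4ac)) / (2a)
Here a = 3, b = 7, c = 1
Discriminant = b^2 - 4ac = 7^2 - 4(3)(1) = 49 - 12 = 37
Since discriminant = 37 > 0, there are two real roots.
x = (-7 ± sqrt(37)) / 6
Numerically: x ≈ -0.1529 or x ≈ -2.1805

x = (-7 + sqrt(37)) / 6 or x = (-7 - sqrt(37)) / 6


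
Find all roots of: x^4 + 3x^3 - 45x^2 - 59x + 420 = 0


Let p(x) = x^4 + 3x^3 - 45x^2 - 59x + 420. By the rational root theorem (leading coefficient 1), any rational root is an integer divisor of 420: try ±1, ±2, ... in turn.
Test x = 1: value = 320 ≠ 0.
Test x = -1: value = 432 ≠ 0.
Test x = 2: value = 162 ≠ 0.
Test x = -2: value = 350 ≠ 0.
Test x = 3: value = 0 ✓, so (x - 3) is a factor.
Synthetic division by (x - 3): bring down 1; 1(3) + 3 = 6; 6(3) - 45 = -27; (-27)(3) - 59 = -140; (-140)(3) + 420 = 0 → quotient x^3 + 6x^2 - 27x - 140, remainder 0.
Continue with the quotient x^3 + 6x^2 - 27x - 140 (candidates must divide 140).
Test x = 4: value = -88 ≠ 0.
Test x = -4: value = 0 ✓, so (x + 4) is a factor.
Synthetic division by (x + 4): bring down 1; 1(-4) + 6 = 2; 2(-4) - 27 = -35; (-35)(-4) - 140 = 0 → quotient x^2 + 2x - 35, remainder 0.
Solve the quadratic x^2 + 2x - 35 = 0: discriminant = 2^2 - 4(1)(-35) = 4 + 140 = 144.
sqrt(144) = 12, so x = (-2 ± 12)/2: x = 5 or x = -7.
Collecting all roots found:

x = -7, x = -4, x = 3, x = 5


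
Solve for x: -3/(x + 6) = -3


Multiply both sides by (x + 6): -3 = -3(x + 6)
Distribute: -3 = -3x - 18
-3x = -3 + 18 = 15
x = -5

x = -5


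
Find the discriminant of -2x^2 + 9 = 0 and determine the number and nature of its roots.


For ax^2 + bx + c = 0, discriminant D = b^2 - 4ac
Here a = -2, b = 0, c = 9
D = (0)^2 - 4(-2)(9) = 0 + 72 = 72

D = 72 > 0 but not a perfect square
The equation has 2 distinct real irrational roots.

Discriminant = 72, 2 distinct real irrational roots


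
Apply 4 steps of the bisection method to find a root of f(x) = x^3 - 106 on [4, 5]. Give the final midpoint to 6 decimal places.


f(x) = x^3 - 106
f(4) = -42 < 0
f(5) = 19 > 0

Step 1: midpoint = (4.000000 + 5.000000)/2 = 4.500000
  f(4.500000) = -14.875000
  f(mid) < 0, so root is in [4.500000, 5.000000]

Step 2: midpoint = (4.500000 + 5.000000)/2 = 4.750000
  f(4.750000) = 1.171875
  f(mid) > 0, so root is in [4.500000, 4.750000]

Step 3: midpoint = (4.500000 + 4.750000)/2 = 4.625000
  f(4.625000) = -7.068359
  f(mid) < 0, so root is in [4.625000, 4.750000]

Step 4: midpoint = (4.625000 + 4.750000)/2 = 4.687500
  f(4.687500) = -3.003174
  f(mid) < 0, so root is in [4.687500, 4.750000]

midpoint = 4.687500


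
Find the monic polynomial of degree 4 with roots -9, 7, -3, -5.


A monic polynomial with roots -9, 7, -3, -5 is:
p(x) = (x + 9)(x - 7)(x + 3)(x + 5)
After multiplying by (x + 9): x + 9
After multiplying by (x - 7): x^2 + 2x - 63
After multiplying by (x + 3): x^3 + 5x^2 - 57x - 189
After multiplying by (x + 5): x^4 + 10x^3 - 32x^2 - 474x - 945

x^4 + 10x^3 - 32x^2 - 474x - 945


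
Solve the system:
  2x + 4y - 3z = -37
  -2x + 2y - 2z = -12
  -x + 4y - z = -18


Using Cramer's rule. Expand each determinant along the first row.
D  = 2*[2*(-1) - (-2)*4] - 4*[(-2)*(-1) - (-2)*(-1)] + (-3)*[(-2)*4 - 2*(-1)]
  = 2*(6) - 4*(0) + (-3)*(-6) = 30
Dx = (-37)*[2*(-1) - (-2)*4] - 4*[(-12)*(-1) - (-2)*(-18)] + (-3)*[(-12)*4 - 2*(-18)]
  = (-37)*(6) - 4*(-24) + (-3)*(-12) = -90
Dy = 2*[(-12)*(-1) - (-2)*(-18)] - (-37)*[(-2)*(-1) - (-2)*(-1)] + (-3)*[(-2)*(-18) - (-12)*(-1)]
  = 2*(-24) - (-37)*(0) + (-3)*(24) = -120
Dz = 2*[2*(-18) - (-12)*4] - 4*[(-2)*(-18) - (-12)*(-1)] + (-37)*[(-2)*4 - 2*(-1)]
  = 2*(12) - 4*(24) + (-37)*(-6) = 150
x = Dx/D = -90/30 = -3, y = Dy/D = -120/30 = -4, z = Dz/D = 150/30 = 5
Check eq1: (2)(-3) + (4)(-4) + (-3)(5) = -37 = -37 ✓
Check eq2: (-2)(-3) + (2)(-4) + (-2)(5) = -12 = -12 ✓
Check eq3: (-1)(-3) + (4)(-4) + (-1)(5) = -18 = -18 ✓

x = -3, y = -4, z = 5


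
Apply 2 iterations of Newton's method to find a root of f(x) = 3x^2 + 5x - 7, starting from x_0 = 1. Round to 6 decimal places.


Newton's method: x_(n+1) = x_n - f(x_n)/f'(x_n)
f(x) = 3x^2 + 5x - 7
f'(x) = 6x + 5

Iteration 1:
  f(1.000000) = 1.000000
  f'(1.000000) = 11.000000
  x_1 = 1.000000 - (1.000000)/(11.000000) = 0.909091

Iteration 2:
  f(0.909091) = 0.024793
  f'(0.909091) = 10.454545
  x_2 = 0.909091 - (0.024793)/(10.454545) = 0.906719

x_2 = 0.906719


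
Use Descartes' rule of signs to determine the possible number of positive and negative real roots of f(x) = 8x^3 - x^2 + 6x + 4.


Descartes' rule of signs:

For positive roots, count sign changes in f(x) = 8x^3 - x^2 + 6x + 4:
Signs of coefficients: +, -, +, +
Number of sign changes: 2
Possible positive real roots: 2, 0

For negative roots, examine f(-x) = -8x^3 - x^2 - 6x + 4:
Signs of coefficients: -, -, -, +
Number of sign changes: 1
Possible negative real roots: 1

Positive roots: 2 or 0; Negative roots: 1


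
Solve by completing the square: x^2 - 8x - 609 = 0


Start: x^2 - 8x - 609 = 0
Move constant: x^2 - 8x = 609
Half of -8 is -4, squared is 16
Add 16 to both sides: x^2 - 8x + 16 = 625
(x - 4)^2 = 625
x - 4 = ±25
x = 4 + 25 = 29 or x = 4 - 25 = -21

x = -21, x = 29


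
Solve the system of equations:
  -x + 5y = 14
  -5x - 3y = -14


Using Cramer's rule:
Determinant D = (-1)(-3) - (-5)(5) = 3 + 25 = 28
Dx = (14)(-3) - (-14)(5) = -42 + 70 = 28
Dy = (-1)(-14) - (-5)(14) = 14 + 70 = 84
x = Dx/D = 28/28 = 1
y = Dy/D = 84/28 = 3

x = 1, y = 3


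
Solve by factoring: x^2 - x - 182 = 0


We need two numbers that multiply to -182 and add to -1.
Those numbers are 13 and -14 (since 13 * (-14) = -182 and 13 + (-14) = -1).
So x^2 - x - 182 = (x + 13)(x - 14) = 0
Setting each factor to zero: x = -13 or x = 14

x = -13, x = 14


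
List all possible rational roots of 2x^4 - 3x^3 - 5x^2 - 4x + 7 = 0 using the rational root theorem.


Rational root theorem: possible roots are ±p/q where:
  p divides the constant term (7): p ∈ {1, 7}
  q divides the leading coefficient (2): q ∈ {1, 2}

All possible rational roots: -7, -7/2, -1, -1/2, 1/2, 1, 7/2, 7

-7, -7/2, -1, -1/2, 1/2, 1, 7/2, 7


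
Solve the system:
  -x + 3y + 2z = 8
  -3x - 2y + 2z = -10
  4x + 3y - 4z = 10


Using Cramer's rule. Expand each determinant along the first row.
D  = (-1)*[(-2)*(-4) - 2*3] - 3*[(-3)*(-4) - 2*4] + 2*[(-3)*3 - (-2)*4]
  = (-1)*(2) - 3*(4) + 2*(-1) = -16
Dx = 8*[(-2)*(-4) - 2*3] - 3*[(-10)*(-4) - 2*10] + 2*[(-10)*3 - (-2)*10]
  = 8*(2) - 3*(20) + 2*(-10) = -64
Dy = (-1)*[(-10)*(-4) - 2*10] - 8*[(-3)*(-4) - 2*4] + 2*[(-3)*10 - (-10)*4]
  = (-1)*(20) - 8*(4) + 2*(10) = -32
Dz = (-1)*[(-2)*10 - (-10)*3] - 3*[(-3)*10 - (-10)*4] + 8*[(-3)*3 - (-2)*4]
  = (-1)*(10) - 3*(10) + 8*(-1) = -48
x = Dx/D = -64/-16 = 4, y = Dy/D = -32/-16 = 2, z = Dz/D = -48/-16 = 3
Check eq1: (-1)(4) + (3)(2) + (2)(3) = 8 = 8 ✓
Check eq2: (-3)(4) + (-2)(2) + (2)(3) = -10 = -10 ✓
Check eq3: (4)(4) + (3)(2) + (-4)(3) = 10 = 10 ✓

x = 4, y = 2, z = 3


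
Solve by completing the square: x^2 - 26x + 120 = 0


Start: x^2 - 26x + 120 = 0
Move constant: x^2 - 26x = -120
Half of -26 is -13, squared is 169
Add 169 to both sides: x^2 - 26x + 169 = 49
(x - 13)^2 = 49
x - 13 = ±7
x = 13 + 7 = 20 or x = 13 - 7 = 6

x = 6, x = 20


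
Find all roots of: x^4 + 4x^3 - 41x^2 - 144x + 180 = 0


Let p(x) = x^4 + 4x^3 - 41x^2 - 144x + 180. By the rational root theorem (leading coefficient 1), any rational root is an integer divisor of 180: try ±1, ±2, ... in turn.
Test x = 1: value = 0 ✓, so (x - 1) is a factor.
Synthetic division by (x - 1): bring down 1; 1(1) + 4 = 5; 5(1) - 41 = -36; (-36)(1) - 144 = -180; (-180)(1) + 180 = 0 → quotient x^3 + 5x^2 - 36x - 180, remainder 0.
Continue with the quotient x^3 + 5x^2 - 36x - 180 (candidates must divide 180; re-test x = 1 first in case it repeats).
Test x = 1: value = -210 ≠ 0.
Test x = -1: value = -140 ≠ 0.
Test x = 2: value = -224 ≠ 0.
Test x = -2: value = -96 ≠ 0.
Test x = 3: value = -216 ≠ 0.
Test x = -3: value = -54 ≠ 0.
Test x = 4: value = -180 ≠ 0.
Test x = -4: value = -20 ≠ 0.
Test x = 5: value = -110 ≠ 0.
Test x = -5: value = 0 ✓, so (x + 5) is a factor.
Synthetic division by (x + 5): bring down 1; 1(-5) + 5 = 0; 0(-5) - 36 = -36; (-36)(-5) - 180 = 0 → quotient x^2 - 36, remainder 0.
Solve the quadratic x^2 - 36 = 0: discriminant = 0^2 - 4(1)(-36) = 0 + 144 = 144.
sqrt(144) = 12, so x = (0 ± 12)/2: x = 6 or x = -6.
Collecting all roots found:

x = -6, x = -5, x = 1, x = 6


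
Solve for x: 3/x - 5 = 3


Subtract -5 from both sides: 3/x = 8
Multiply both sides by x: 3 = 8 * x
Divide by 8: x = 3/8

x = 3/8


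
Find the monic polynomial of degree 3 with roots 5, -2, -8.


A monic polynomial with roots 5, -2, -8 is:
p(x) = (x - 5)(x + 2)(x + 8)
After multiplying by (x - 5): x - 5
After multiplying by (x + 2): x^2 - 3x - 10
After multiplying by (x + 8): x^3 + 5x^2 - 34x - 80

x^3 + 5x^2 - 34x - 80


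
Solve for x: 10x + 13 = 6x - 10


Starting with: 10x + 13 = 6x - 10
Move all x terms to left: (10 - 6)x = -10 - 13
Simplify: 4x = -23
Divide both sides by 4: x = -23/4

x = -23/4


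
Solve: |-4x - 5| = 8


An absolute value equation |expr| = 8 gives two cases:
Case 1: -4x - 5 = 8
  -4x = 13, so x = -13/4
Case 2: -4x - 5 = -8
  -4x = -3, so x = 3/4

x = -13/4, x = 3/4


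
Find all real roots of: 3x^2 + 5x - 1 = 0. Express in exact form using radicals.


Using the quadratic formula: x = (-b ± sqrt(b^2 - 4ac)) / (2a)
Here a = 3, b = 5, c = -1
Discriminant = b^2 - 4ac = 5^2 - 4(3)(-1) = 25 + 12 = 37
Since discriminant = 37 > 0, there are two real roots.
x = (-5 ± sqrt(37)) / 6
Numerically: x ≈ 0.1805 or x ≈ -1.8471

x = (-5 + sqrt(37)) / 6 or x = (-5 - sqrt(37)) / 6


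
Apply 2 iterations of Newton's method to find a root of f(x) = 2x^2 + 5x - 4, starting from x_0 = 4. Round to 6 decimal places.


Newton's method: x_(n+1) = x_n - f(x_n)/f'(x_n)
f(x) = 2x^2 + 5x - 4
f'(x) = 4x + 5

Iteration 1:
  f(4.000000) = 48.000000
  f'(4.000000) = 21.000000
  x_1 = 4.000000 - (48.000000)/(21.000000) = 1.714286

Iteration 2:
  f(1.714286) = 10.448980
  f'(1.714286) = 11.857143
  x_2 = 1.714286 - (10.448980)/(11.857143) = 0.833046

x_2 = 0.833046


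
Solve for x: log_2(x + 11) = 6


Convert to exponential form: x + 11 = 2^6 = 64
x = 64 - 11 = 53
Check: log_2(53 + 11) = log_2(64) = log_2(64) = 6 ✓

x = 53


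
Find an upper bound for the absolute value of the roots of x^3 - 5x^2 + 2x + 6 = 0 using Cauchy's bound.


Cauchy's bound: all roots r satisfy |r| <= 1 + max(|a_i/a_n|) for i = 0,...,n-1
where a_n is the leading coefficient.

Coefficients: [1, -5, 2, 6]
Leading coefficient a_n = 1
Ratios |a_i/a_n|: 5, 2, 6
Maximum ratio: 6
Cauchy's bound: |r| <= 1 + 6 = 7

Upper bound = 7


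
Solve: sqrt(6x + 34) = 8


Square both sides: 6x + 34 = 8^2 = 64
6x = 64 - 34 = 30
x = 5
Check: sqrt(6*5 + 34) = sqrt(64) = 8 ✓

x = 5


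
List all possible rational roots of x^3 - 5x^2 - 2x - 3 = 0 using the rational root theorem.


Rational root theorem: possible roots are ±p/q where:
  p divides the constant term (-3): p ∈ {1, 3}
  q divides the leading coefficient (1): q ∈ {1}

All possible rational roots: -3, -1, 1, 3

-3, -1, 1, 3


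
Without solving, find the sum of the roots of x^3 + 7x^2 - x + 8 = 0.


By Vieta's formulas for x^3 + bx^2 + cx + d = 0:
  r1 + r2 + r3 = -b/a = -7
  r1*r2 + r1*r3 + r2*r3 = c/a = -1
  r1*r2*r3 = -d/a = -8


Sum = -7


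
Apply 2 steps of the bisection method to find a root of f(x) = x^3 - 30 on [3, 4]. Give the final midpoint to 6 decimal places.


f(x) = x^3 - 30
f(3) = -3 < 0
f(4) = 34 > 0

Step 1: midpoint = (3.000000 + 4.000000)/2 = 3.500000
  f(3.500000) = 12.875000
  f(mid) > 0, so root is in [3.000000, 3.500000]

Step 2: midpoint = (3.000000 + 3.500000)/2 = 3.250000
  f(3.250000) = 4.328125
  f(mid) > 0, so root is in [3.000000, 3.250000]

midpoint = 3.250000


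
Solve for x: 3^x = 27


Express both sides with the same base.
27 = 3^3
Since the bases match: x = 3

x = 3


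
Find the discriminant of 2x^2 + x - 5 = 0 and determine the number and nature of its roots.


For ax^2 + bx + c = 0, discriminant D = b^2 - 4ac
Here a = 2, b = 1, c = -5
D = (1)^2 - 4(2)(-5) = 1 + 40 = 41

D = 41 > 0 but not a perfect square
The equation has 2 distinct real irrational roots.

Discriminant = 41, 2 distinct real irrational roots


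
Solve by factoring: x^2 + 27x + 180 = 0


We need two numbers that multiply to 180 and add to 27.
Those numbers are 15 and 12 (since 15 * 12 = 180 and 15 + 12 = 27).
So x^2 + 27x + 180 = (x + 15)(x + 12) = 0
Setting each factor to zero: x = -15 or x = -12

x = -15, x = -12


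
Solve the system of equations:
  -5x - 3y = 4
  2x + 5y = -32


Using Cramer's rule:
Determinant D = (-5)(5) - (2)(-3) = -25 + 6 = -19
Dx = (4)(5) - (-32)(-3) = 20 - 96 = -76
Dy = (-5)(-32) - (2)(4) = 160 - 8 = 152
x = Dx/D = -76/-19 = 4
y = Dy/D = 152/-19 = -8

x = 4, y = -8


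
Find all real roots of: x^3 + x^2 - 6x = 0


The constant term is 0, so x = 0 is a root. Factor out x:
  x(x^2 + x - 6) = 0
Solve the quadratic x^2 + x - 6 = 0: discriminant = 1^2 - 4(1)(-6) = 1 + 24 = 25.
sqrt(25) = 5, so x = (-1 ± 5)/2: x = 2 or x = -3.

x = -3, x = 0, x = 2


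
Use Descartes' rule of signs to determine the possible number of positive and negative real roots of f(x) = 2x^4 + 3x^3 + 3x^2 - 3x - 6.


Descartes' rule of signs:

For positive roots, count sign changes in f(x) = 2x^4 + 3x^3 + 3x^2 - 3x - 6:
Signs of coefficients: +, +, +, -, -
Number of sign changes: 1
Possible positive real roots: 1

For negative roots, examine f(-x) = 2x^4 - 3x^3 + 3x^2 + 3x - 6:
Signs of coefficients: +, -, +, +, -
Number of sign changes: 3
Possible negative real roots: 3, 1

Positive roots: 1; Negative roots: 3 or 1
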